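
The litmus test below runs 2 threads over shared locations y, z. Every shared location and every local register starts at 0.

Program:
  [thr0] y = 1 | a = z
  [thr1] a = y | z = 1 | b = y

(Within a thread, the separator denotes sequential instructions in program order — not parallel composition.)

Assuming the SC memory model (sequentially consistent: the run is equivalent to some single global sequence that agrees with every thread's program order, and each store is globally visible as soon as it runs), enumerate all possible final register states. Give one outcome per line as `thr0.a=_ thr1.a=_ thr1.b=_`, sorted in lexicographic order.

thr0.a=0 thr1.a=0 thr1.b=1
thr0.a=0 thr1.a=1 thr1.b=1
thr0.a=1 thr1.a=0 thr1.b=0
thr0.a=1 thr1.a=0 thr1.b=1
thr0.a=1 thr1.a=1 thr1.b=1

outcome vector order: (thr0.a,thr1.a,thr1.b)
|SC outcomes| = 5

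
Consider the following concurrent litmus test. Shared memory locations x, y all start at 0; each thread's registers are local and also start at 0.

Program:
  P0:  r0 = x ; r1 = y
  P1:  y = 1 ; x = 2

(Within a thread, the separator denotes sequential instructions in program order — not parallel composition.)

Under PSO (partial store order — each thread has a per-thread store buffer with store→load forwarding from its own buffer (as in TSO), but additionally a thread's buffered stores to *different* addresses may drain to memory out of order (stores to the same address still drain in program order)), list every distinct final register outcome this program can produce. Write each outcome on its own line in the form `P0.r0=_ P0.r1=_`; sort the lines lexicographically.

P0.r0=0 P0.r1=0
P0.r0=0 P0.r1=1
P0.r0=2 P0.r1=0
P0.r0=2 P0.r1=1

outcome vector order: (P0.r0,P0.r1)
|PSO outcomes| = 4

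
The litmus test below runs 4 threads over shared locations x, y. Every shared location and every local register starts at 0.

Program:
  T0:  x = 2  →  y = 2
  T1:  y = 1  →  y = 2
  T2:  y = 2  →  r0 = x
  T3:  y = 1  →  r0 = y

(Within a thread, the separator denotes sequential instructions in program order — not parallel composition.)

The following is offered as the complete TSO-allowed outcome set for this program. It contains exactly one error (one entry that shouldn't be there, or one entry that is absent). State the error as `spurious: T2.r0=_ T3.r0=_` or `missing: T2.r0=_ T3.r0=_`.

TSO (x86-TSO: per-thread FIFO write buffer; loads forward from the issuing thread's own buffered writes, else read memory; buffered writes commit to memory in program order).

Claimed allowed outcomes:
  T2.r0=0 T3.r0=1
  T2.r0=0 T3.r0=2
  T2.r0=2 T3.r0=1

missing: T2.r0=2 T3.r0=2

outcome vector order: (T2.r0,T3.r0)
[TSO] allowed = {(0,1) (0,2) (2,1) (2,2)}
TSO∖claimed = {(2,2)}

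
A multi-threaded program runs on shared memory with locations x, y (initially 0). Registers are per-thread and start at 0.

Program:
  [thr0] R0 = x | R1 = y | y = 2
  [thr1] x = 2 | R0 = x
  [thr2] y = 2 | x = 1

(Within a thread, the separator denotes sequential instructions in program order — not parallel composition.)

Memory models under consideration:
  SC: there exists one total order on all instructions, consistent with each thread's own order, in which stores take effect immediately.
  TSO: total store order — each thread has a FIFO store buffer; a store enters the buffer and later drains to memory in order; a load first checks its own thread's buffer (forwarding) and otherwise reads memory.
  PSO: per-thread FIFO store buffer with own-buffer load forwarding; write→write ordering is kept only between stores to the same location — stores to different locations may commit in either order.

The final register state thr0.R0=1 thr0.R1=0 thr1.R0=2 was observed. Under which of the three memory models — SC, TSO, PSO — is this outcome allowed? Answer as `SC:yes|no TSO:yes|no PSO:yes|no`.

outcome vector order: (thr0.R0,thr0.R1,thr1.R0)
[SC] allowed = {<0 0 1>, <0 0 2>, <0 2 1>, <0 2 2>, <1 2 1>, <1 2 2>, <2 0 1>, <2 0 2>, <2 2 1>, <2 2 2>}
[TSO] allowed = {<0 0 1>, <0 0 2>, <0 2 1>, <0 2 2>, <1 2 1>, <1 2 2>, <2 0 1>, <2 0 2>, <2 2 1>, <2 2 2>}
[PSO] allowed = {<0 0 1>, <0 0 2>, <0 2 1>, <0 2 2>, <1 0 1>, <1 0 2>, <1 2 1>, <1 2 2>, <2 0 1>, <2 0 2>, <2 2 1>, <2 2 2>}
target <1 0 2> ∈ {PSO}

SC:no TSO:no PSO:yes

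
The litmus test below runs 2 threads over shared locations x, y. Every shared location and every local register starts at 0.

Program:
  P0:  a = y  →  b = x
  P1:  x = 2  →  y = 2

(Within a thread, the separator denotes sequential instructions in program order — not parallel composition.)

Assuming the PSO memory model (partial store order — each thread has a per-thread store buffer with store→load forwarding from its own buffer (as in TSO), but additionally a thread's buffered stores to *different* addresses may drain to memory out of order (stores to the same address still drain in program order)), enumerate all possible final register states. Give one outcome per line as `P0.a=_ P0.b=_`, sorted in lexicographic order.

P0.a=0 P0.b=0
P0.a=0 P0.b=2
P0.a=2 P0.b=0
P0.a=2 P0.b=2

outcome vector order: (P0.a,P0.b)
|PSO outcomes| = 4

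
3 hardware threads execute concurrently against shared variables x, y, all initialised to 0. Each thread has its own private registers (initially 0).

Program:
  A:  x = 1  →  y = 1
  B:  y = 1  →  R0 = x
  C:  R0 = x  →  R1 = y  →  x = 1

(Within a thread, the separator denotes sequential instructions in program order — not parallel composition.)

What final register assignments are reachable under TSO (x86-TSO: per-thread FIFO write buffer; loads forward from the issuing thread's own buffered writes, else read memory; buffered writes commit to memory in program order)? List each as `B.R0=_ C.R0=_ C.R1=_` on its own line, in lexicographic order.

B.R0=0 C.R0=0 C.R1=0
B.R0=0 C.R0=0 C.R1=1
B.R0=0 C.R0=1 C.R1=0
B.R0=0 C.R0=1 C.R1=1
B.R0=1 C.R0=0 C.R1=0
B.R0=1 C.R0=0 C.R1=1
B.R0=1 C.R0=1 C.R1=0
B.R0=1 C.R0=1 C.R1=1

outcome vector order: (B.R0,C.R0,C.R1)
|TSO outcomes| = 8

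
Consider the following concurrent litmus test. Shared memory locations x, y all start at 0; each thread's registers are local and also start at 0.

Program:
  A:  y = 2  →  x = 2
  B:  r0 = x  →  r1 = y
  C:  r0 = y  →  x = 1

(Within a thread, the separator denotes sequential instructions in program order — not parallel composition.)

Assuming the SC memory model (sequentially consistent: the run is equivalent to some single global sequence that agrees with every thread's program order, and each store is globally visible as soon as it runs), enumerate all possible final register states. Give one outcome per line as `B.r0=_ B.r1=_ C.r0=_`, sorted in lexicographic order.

outcome vector order: (B.r0,B.r1,C.r0)
|SC outcomes| = 9

B.r0=0 B.r1=0 C.r0=0
B.r0=0 B.r1=0 C.r0=2
B.r0=0 B.r1=2 C.r0=0
B.r0=0 B.r1=2 C.r0=2
B.r0=1 B.r1=0 C.r0=0
B.r0=1 B.r1=2 C.r0=0
B.r0=1 B.r1=2 C.r0=2
B.r0=2 B.r1=2 C.r0=0
B.r0=2 B.r1=2 C.r0=2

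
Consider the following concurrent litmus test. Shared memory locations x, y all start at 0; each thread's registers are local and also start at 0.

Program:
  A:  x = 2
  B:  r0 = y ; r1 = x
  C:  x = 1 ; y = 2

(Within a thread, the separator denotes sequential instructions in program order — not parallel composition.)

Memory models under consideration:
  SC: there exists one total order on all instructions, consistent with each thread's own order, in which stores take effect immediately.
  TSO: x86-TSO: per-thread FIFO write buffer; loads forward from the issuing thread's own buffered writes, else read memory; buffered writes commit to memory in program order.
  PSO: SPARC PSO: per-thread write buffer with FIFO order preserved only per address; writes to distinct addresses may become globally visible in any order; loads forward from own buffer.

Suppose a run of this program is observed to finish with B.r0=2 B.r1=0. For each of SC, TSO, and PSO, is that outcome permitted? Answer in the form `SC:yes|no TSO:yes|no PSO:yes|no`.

SC:no TSO:no PSO:yes

outcome vector order: (B.r0,B.r1)
SC (5): <0 0> <0 1> <0 2> <2 1> <2 2>
TSO (5): <0 0> <0 1> <0 2> <2 1> <2 2>
PSO (6): <0 0> <0 1> <0 2> <2 0> <2 1> <2 2>
target <2 0> ∈ {PSO}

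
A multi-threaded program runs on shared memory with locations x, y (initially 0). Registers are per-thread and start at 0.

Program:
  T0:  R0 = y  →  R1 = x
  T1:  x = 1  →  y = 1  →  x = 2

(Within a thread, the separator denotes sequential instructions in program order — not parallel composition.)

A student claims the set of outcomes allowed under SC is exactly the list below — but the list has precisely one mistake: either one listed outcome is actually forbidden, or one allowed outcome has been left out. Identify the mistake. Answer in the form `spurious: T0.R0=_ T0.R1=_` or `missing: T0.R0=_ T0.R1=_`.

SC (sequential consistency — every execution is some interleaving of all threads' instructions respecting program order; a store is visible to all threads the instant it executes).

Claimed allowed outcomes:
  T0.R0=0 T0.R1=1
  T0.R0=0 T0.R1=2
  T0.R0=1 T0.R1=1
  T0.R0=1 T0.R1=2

missing: T0.R0=0 T0.R1=0

outcome vector order: (T0.R0,T0.R1)
SC (5): 0/0, 0/1, 0/2, 1/1, 1/2
SC∖claimed = {0/0}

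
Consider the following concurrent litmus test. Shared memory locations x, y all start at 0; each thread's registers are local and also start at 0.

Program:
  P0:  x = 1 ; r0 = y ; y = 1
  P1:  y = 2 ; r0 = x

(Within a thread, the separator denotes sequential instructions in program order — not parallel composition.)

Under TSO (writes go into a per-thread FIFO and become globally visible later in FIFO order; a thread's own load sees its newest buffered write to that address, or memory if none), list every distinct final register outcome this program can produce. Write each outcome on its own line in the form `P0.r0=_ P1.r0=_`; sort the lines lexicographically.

outcome vector order: (P0.r0,P1.r0)
|TSO outcomes| = 4

P0.r0=0 P1.r0=0
P0.r0=0 P1.r0=1
P0.r0=2 P1.r0=0
P0.r0=2 P1.r0=1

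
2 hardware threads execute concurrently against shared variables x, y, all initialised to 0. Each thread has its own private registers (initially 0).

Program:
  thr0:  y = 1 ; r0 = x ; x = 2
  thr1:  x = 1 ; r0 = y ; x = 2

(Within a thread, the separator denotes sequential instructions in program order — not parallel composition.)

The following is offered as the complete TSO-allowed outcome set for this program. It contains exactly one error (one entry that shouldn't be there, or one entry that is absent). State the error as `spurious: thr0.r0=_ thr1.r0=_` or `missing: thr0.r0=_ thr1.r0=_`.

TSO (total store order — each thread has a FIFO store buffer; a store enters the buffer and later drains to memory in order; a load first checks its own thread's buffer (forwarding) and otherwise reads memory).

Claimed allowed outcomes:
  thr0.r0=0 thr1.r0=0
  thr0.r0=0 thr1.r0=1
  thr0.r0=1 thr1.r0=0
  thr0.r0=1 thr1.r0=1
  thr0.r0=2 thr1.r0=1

missing: thr0.r0=2 thr1.r0=0

outcome vector order: (thr0.r0,thr1.r0)
under TSO → 0/0 0/1 1/0 1/1 2/0 2/1
TSO∖claimed = {2/0}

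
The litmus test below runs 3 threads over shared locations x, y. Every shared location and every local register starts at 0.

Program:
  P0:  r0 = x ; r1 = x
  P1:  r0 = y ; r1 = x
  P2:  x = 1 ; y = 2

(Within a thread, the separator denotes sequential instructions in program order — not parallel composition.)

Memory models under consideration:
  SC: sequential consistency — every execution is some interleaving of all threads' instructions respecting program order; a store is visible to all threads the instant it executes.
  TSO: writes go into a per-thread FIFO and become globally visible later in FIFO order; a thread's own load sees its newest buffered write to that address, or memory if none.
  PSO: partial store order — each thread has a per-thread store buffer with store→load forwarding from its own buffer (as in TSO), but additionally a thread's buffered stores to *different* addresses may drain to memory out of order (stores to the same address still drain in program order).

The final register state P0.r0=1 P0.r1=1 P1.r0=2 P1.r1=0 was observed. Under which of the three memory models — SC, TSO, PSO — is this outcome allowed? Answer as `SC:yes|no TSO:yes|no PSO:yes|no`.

outcome vector order: (P0.r0,P0.r1,P1.r0,P1.r1)
SC: 9 outcomes — {0000, 0001, 0021, 0100, 0101, 0121, 1100, 1101, 1121}
TSO: 9 outcomes — {0000, 0001, 0021, 0100, 0101, 0121, 1100, 1101, 1121}
PSO: 12 outcomes — {0000, 0001, 0020, 0021, 0100, 0101, 0120, 0121, 1100, 1101, 1120, 1121}
target 1120 ∈ {PSO}

SC:no TSO:no PSO:yes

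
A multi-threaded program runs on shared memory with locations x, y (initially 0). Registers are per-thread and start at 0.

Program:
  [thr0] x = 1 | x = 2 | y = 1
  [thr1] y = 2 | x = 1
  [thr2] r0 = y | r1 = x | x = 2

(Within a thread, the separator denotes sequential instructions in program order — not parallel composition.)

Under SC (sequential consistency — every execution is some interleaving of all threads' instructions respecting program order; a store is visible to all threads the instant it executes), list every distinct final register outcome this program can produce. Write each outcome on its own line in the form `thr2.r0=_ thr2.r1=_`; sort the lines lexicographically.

thr2.r0=0 thr2.r1=0
thr2.r0=0 thr2.r1=1
thr2.r0=0 thr2.r1=2
thr2.r0=1 thr2.r1=1
thr2.r0=1 thr2.r1=2
thr2.r0=2 thr2.r1=0
thr2.r0=2 thr2.r1=1
thr2.r0=2 thr2.r1=2

outcome vector order: (thr2.r0,thr2.r1)
|SC outcomes| = 8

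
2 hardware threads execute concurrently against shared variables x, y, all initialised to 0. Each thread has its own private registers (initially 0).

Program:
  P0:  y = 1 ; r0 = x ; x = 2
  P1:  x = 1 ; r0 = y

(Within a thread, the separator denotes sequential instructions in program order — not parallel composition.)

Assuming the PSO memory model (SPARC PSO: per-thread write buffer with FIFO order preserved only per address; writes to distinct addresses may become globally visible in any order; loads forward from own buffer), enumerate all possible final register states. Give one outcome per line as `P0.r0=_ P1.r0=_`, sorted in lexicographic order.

P0.r0=0 P1.r0=0
P0.r0=0 P1.r0=1
P0.r0=1 P1.r0=0
P0.r0=1 P1.r0=1

outcome vector order: (P0.r0,P1.r0)
|PSO outcomes| = 4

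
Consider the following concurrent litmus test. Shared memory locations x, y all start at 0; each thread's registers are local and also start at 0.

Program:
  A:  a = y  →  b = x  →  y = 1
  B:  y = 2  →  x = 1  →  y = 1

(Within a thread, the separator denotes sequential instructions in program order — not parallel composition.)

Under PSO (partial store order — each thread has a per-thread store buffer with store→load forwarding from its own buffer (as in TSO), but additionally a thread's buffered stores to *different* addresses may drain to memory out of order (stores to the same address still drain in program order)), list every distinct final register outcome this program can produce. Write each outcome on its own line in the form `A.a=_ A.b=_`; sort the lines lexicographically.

outcome vector order: (A.a,A.b)
|PSO outcomes| = 6

A.a=0 A.b=0
A.a=0 A.b=1
A.a=1 A.b=0
A.a=1 A.b=1
A.a=2 A.b=0
A.a=2 A.b=1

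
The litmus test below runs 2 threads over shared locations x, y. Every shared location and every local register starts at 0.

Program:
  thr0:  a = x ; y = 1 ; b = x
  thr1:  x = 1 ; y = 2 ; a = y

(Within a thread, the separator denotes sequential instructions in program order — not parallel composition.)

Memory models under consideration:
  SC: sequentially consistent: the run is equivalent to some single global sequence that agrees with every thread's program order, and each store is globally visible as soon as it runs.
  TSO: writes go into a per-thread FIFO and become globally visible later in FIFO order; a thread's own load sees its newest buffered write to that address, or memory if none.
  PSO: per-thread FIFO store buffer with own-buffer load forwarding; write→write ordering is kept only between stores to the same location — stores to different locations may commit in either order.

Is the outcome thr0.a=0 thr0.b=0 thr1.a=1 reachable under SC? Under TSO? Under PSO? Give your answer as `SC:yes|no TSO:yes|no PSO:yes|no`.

outcome vector order: (thr0.a,thr0.b,thr1.a)
[SC] allowed = {(0,0,2), (0,1,1), (0,1,2), (1,1,1), (1,1,2)}
[TSO] allowed = {(0,0,1), (0,0,2), (0,1,1), (0,1,2), (1,1,1), (1,1,2)}
[PSO] allowed = {(0,0,1), (0,0,2), (0,1,1), (0,1,2), (1,1,1), (1,1,2)}
target (0,0,1) ∈ {TSO,PSO}

SC:no TSO:yes PSO:yes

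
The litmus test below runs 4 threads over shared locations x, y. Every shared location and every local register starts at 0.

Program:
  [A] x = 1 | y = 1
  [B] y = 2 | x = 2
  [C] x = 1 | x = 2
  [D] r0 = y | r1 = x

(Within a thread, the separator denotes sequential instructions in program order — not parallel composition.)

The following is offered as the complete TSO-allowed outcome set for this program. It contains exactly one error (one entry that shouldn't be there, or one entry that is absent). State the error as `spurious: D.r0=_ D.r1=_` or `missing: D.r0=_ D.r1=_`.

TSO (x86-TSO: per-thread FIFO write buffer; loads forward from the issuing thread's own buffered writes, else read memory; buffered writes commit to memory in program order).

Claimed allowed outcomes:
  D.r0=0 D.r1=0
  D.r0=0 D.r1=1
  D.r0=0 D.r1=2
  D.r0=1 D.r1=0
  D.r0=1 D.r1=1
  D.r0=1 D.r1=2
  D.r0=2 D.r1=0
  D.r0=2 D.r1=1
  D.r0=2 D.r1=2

spurious: D.r0=1 D.r1=0

outcome vector order: (D.r0,D.r1)
TSO: 8 outcomes — {<0 0> <0 1> <0 2> <1 1> <1 2> <2 0> <2 1> <2 2>}
claimed∖TSO = {<1 0>}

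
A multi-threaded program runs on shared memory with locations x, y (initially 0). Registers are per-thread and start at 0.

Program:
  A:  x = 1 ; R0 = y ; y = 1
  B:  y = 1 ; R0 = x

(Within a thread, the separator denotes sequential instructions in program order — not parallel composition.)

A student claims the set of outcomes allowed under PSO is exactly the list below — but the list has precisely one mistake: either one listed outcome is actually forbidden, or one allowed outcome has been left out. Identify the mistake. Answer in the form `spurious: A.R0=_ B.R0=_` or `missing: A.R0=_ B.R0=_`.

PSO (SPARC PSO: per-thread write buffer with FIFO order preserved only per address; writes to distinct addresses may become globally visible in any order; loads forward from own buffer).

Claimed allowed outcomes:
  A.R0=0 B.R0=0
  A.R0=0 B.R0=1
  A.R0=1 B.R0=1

outcome vector order: (A.R0,B.R0)
PSO (4): (0,0); (0,1); (1,0); (1,1)
PSO∖claimed = {(1,0)}

missing: A.R0=1 B.R0=0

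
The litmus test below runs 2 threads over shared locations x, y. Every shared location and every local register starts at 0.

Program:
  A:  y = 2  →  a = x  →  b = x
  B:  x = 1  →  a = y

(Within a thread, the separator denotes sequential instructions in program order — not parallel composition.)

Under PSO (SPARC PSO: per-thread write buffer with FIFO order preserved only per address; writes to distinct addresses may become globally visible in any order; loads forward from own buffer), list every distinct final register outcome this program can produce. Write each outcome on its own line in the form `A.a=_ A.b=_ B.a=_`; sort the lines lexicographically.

outcome vector order: (A.a,A.b,B.a)
|PSO outcomes| = 6

A.a=0 A.b=0 B.a=0
A.a=0 A.b=0 B.a=2
A.a=0 A.b=1 B.a=0
A.a=0 A.b=1 B.a=2
A.a=1 A.b=1 B.a=0
A.a=1 A.b=1 B.a=2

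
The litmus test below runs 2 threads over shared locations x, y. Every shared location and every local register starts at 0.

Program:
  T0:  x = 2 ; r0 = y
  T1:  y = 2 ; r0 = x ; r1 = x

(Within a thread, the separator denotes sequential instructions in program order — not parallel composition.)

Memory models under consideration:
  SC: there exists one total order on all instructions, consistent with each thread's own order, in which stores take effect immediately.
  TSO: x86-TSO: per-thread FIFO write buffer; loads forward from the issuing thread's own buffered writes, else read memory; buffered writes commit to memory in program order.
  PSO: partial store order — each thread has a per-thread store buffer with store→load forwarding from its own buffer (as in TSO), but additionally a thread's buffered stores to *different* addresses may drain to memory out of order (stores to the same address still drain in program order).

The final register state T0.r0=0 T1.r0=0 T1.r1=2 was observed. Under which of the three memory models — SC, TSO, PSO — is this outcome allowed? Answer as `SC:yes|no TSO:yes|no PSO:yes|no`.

SC:no TSO:yes PSO:yes

outcome vector order: (T0.r0,T1.r0,T1.r1)
SC: 4 outcomes — {<0 2 2> <2 0 0> <2 0 2> <2 2 2>}
TSO: 6 outcomes — {<0 0 0> <0 0 2> <0 2 2> <2 0 0> <2 0 2> <2 2 2>}
PSO: 6 outcomes — {<0 0 0> <0 0 2> <0 2 2> <2 0 0> <2 0 2> <2 2 2>}
target <0 0 2> ∈ {TSO,PSO}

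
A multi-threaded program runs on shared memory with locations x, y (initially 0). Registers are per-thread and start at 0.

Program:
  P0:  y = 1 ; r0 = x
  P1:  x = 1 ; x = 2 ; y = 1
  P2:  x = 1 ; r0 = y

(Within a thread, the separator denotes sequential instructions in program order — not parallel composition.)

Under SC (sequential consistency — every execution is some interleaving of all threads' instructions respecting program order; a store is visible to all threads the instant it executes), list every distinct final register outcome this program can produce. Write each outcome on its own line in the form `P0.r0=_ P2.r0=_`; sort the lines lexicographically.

P0.r0=0 P2.r0=1
P0.r0=1 P2.r0=0
P0.r0=1 P2.r0=1
P0.r0=2 P2.r0=0
P0.r0=2 P2.r0=1

outcome vector order: (P0.r0,P2.r0)
|SC outcomes| = 5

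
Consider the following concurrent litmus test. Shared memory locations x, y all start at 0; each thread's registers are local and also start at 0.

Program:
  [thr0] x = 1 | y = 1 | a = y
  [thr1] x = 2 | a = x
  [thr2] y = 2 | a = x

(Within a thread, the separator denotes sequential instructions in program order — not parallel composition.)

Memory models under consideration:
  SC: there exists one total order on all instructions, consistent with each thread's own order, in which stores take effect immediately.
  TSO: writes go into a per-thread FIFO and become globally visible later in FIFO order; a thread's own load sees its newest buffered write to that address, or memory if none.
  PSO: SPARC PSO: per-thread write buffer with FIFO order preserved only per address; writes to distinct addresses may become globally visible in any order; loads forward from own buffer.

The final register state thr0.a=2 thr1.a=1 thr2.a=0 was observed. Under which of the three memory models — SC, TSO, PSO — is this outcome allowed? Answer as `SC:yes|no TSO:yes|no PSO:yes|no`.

SC:no TSO:yes PSO:yes

outcome vector order: (thr0.a,thr1.a,thr2.a)
under SC → <1 1 0>, <1 1 1>, <1 1 2>, <1 2 0>, <1 2 1>, <1 2 2>, <2 1 1>, <2 2 1>, <2 2 2>
under TSO → <1 1 0>, <1 1 1>, <1 1 2>, <1 2 0>, <1 2 1>, <1 2 2>, <2 1 0>, <2 1 1>, <2 1 2>, <2 2 0>, <2 2 1>, <2 2 2>
under PSO → <1 1 0>, <1 1 1>, <1 1 2>, <1 2 0>, <1 2 1>, <1 2 2>, <2 1 0>, <2 1 1>, <2 1 2>, <2 2 0>, <2 2 1>, <2 2 2>
target <2 1 0> ∈ {TSO,PSO}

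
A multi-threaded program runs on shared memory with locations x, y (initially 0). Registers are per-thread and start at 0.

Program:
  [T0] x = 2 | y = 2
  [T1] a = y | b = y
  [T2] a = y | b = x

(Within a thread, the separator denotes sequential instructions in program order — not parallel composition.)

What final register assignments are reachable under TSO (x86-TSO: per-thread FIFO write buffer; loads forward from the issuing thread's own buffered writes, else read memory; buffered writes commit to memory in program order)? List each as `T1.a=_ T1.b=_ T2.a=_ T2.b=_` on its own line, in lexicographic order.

outcome vector order: (T1.a,T1.b,T2.a,T2.b)
|TSO outcomes| = 9

T1.a=0 T1.b=0 T2.a=0 T2.b=0
T1.a=0 T1.b=0 T2.a=0 T2.b=2
T1.a=0 T1.b=0 T2.a=2 T2.b=2
T1.a=0 T1.b=2 T2.a=0 T2.b=0
T1.a=0 T1.b=2 T2.a=0 T2.b=2
T1.a=0 T1.b=2 T2.a=2 T2.b=2
T1.a=2 T1.b=2 T2.a=0 T2.b=0
T1.a=2 T1.b=2 T2.a=0 T2.b=2
T1.a=2 T1.b=2 T2.a=2 T2.b=2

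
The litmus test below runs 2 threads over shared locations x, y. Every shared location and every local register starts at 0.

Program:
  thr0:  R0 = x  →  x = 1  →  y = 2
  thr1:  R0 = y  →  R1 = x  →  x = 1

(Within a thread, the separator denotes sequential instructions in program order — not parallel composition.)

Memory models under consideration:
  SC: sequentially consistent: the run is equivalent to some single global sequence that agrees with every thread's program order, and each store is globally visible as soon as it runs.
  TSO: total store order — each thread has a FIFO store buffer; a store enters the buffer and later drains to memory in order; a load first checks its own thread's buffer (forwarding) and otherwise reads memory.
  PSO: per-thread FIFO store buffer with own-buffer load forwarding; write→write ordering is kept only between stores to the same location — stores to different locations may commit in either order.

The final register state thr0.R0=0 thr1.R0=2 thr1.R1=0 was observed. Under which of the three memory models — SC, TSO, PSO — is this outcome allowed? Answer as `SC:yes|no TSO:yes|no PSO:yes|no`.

outcome vector order: (thr0.R0,thr1.R0,thr1.R1)
SC (4): (0,0,0), (0,0,1), (0,2,1), (1,0,0)
TSO (4): (0,0,0), (0,0,1), (0,2,1), (1,0,0)
PSO (5): (0,0,0), (0,0,1), (0,2,0), (0,2,1), (1,0,0)
target (0,2,0) ∈ {PSO}

SC:no TSO:no PSO:yes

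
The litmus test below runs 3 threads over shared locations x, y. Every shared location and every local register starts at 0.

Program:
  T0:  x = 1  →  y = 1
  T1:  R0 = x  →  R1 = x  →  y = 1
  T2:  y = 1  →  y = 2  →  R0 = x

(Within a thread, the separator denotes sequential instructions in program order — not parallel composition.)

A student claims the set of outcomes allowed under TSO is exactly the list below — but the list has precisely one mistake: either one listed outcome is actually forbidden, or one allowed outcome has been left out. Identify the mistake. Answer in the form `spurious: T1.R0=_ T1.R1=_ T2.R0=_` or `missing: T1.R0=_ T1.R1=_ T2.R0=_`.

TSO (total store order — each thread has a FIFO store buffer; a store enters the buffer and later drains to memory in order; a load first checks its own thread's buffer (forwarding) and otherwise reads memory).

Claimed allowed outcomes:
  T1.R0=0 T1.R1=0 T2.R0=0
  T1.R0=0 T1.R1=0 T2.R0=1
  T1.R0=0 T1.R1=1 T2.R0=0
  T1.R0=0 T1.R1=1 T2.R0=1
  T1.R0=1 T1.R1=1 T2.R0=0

missing: T1.R0=1 T1.R1=1 T2.R0=1

outcome vector order: (T1.R0,T1.R1,T2.R0)
under TSO → 0/0/0; 0/0/1; 0/1/0; 0/1/1; 1/1/0; 1/1/1
TSO∖claimed = {1/1/1}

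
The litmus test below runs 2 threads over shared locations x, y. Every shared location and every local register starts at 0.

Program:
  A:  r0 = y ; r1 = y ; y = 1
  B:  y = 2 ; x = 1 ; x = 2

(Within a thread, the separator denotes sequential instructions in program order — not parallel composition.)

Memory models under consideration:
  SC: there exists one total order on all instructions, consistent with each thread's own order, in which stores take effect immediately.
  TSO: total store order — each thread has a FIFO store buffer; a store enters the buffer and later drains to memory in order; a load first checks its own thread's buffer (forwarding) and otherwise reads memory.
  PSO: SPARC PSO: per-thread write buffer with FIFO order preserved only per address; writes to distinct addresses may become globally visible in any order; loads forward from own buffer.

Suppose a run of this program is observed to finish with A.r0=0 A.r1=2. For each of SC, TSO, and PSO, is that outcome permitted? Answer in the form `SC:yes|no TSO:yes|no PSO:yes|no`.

SC:yes TSO:yes PSO:yes

outcome vector order: (A.r0,A.r1)
SC (3): 0/0 0/2 2/2
TSO (3): 0/0 0/2 2/2
PSO (3): 0/0 0/2 2/2
target 0/2 ∈ {SC,TSO,PSO}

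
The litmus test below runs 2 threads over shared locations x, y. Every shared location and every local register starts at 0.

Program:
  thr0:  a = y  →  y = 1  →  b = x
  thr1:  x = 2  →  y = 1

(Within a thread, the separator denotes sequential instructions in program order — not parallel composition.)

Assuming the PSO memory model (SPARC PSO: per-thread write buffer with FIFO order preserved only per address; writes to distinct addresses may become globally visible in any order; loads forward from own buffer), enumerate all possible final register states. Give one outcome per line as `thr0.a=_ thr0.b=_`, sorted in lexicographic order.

thr0.a=0 thr0.b=0
thr0.a=0 thr0.b=2
thr0.a=1 thr0.b=0
thr0.a=1 thr0.b=2

outcome vector order: (thr0.a,thr0.b)
|PSO outcomes| = 4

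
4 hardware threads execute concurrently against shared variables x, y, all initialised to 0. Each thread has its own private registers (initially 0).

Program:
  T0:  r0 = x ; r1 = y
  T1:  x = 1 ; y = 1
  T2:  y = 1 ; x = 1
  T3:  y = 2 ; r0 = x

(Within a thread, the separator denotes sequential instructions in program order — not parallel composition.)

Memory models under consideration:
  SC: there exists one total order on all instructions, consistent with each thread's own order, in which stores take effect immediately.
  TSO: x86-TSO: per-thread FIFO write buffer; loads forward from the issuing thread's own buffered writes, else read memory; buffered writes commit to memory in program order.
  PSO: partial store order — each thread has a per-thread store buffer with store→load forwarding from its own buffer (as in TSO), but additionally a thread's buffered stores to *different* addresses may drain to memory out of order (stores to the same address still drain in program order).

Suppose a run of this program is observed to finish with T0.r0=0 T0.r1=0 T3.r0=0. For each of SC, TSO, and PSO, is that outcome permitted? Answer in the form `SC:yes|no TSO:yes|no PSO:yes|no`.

SC:yes TSO:yes PSO:yes

outcome vector order: (T0.r0,T0.r1,T3.r0)
under SC → (0,0,0) (0,0,1) (0,1,0) (0,1,1) (0,2,0) (0,2,1) (1,0,1) (1,1,0) (1,1,1) (1,2,0) (1,2,1)
under TSO → (0,0,0) (0,0,1) (0,1,0) (0,1,1) (0,2,0) (0,2,1) (1,0,0) (1,0,1) (1,1,0) (1,1,1) (1,2,0) (1,2,1)
under PSO → (0,0,0) (0,0,1) (0,1,0) (0,1,1) (0,2,0) (0,2,1) (1,0,0) (1,0,1) (1,1,0) (1,1,1) (1,2,0) (1,2,1)
target (0,0,0) ∈ {SC,TSO,PSO}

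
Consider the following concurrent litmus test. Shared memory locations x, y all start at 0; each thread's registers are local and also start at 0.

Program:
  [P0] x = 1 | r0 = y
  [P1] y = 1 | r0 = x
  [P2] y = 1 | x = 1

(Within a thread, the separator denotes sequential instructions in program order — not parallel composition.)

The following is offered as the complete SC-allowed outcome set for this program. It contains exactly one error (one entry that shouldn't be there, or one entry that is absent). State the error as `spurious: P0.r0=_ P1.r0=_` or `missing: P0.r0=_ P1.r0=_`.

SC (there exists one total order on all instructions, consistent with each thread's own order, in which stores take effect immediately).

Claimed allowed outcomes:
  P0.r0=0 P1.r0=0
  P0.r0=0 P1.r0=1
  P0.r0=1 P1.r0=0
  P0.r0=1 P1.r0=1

spurious: P0.r0=0 P1.r0=0

outcome vector order: (P0.r0,P1.r0)
SC (3): <0 1>; <1 0>; <1 1>
claimed∖SC = {<0 0>}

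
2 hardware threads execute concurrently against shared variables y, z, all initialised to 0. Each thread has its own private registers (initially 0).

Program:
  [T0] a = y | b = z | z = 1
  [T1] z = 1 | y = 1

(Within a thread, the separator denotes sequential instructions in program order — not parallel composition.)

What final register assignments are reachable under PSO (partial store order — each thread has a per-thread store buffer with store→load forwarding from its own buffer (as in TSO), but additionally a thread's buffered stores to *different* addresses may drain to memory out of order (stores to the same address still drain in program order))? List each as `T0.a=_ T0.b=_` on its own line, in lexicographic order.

outcome vector order: (T0.a,T0.b)
|PSO outcomes| = 4

T0.a=0 T0.b=0
T0.a=0 T0.b=1
T0.a=1 T0.b=0
T0.a=1 T0.b=1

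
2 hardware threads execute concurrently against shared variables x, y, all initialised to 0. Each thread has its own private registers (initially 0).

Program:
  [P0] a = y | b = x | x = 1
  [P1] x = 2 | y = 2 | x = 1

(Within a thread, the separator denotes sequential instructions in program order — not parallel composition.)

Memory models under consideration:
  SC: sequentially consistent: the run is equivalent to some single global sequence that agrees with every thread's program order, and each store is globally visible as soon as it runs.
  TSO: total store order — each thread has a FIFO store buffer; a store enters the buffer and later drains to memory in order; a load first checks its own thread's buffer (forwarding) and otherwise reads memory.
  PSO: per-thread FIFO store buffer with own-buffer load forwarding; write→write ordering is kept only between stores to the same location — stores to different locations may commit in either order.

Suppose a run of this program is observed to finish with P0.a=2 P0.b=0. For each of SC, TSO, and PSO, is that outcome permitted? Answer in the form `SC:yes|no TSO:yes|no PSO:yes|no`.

SC:no TSO:no PSO:yes

outcome vector order: (P0.a,P0.b)
SC (5): <0 0> <0 1> <0 2> <2 1> <2 2>
TSO (5): <0 0> <0 1> <0 2> <2 1> <2 2>
PSO (6): <0 0> <0 1> <0 2> <2 0> <2 1> <2 2>
target <2 0> ∈ {PSO}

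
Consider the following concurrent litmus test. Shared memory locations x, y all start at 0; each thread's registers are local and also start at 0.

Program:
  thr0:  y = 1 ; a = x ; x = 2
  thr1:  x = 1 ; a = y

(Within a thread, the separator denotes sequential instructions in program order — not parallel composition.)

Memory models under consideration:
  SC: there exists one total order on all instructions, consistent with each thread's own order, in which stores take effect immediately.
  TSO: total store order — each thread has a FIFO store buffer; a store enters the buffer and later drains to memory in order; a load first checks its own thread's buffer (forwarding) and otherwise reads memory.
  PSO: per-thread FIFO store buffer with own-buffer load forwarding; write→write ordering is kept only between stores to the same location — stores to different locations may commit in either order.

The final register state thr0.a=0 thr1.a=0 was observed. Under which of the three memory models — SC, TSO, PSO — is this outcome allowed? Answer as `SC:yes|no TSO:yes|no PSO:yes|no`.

outcome vector order: (thr0.a,thr1.a)
[SC] allowed = {<0 1> <1 0> <1 1>}
[TSO] allowed = {<0 0> <0 1> <1 0> <1 1>}
[PSO] allowed = {<0 0> <0 1> <1 0> <1 1>}
target <0 0> ∈ {TSO,PSO}

SC:no TSO:yes PSO:yes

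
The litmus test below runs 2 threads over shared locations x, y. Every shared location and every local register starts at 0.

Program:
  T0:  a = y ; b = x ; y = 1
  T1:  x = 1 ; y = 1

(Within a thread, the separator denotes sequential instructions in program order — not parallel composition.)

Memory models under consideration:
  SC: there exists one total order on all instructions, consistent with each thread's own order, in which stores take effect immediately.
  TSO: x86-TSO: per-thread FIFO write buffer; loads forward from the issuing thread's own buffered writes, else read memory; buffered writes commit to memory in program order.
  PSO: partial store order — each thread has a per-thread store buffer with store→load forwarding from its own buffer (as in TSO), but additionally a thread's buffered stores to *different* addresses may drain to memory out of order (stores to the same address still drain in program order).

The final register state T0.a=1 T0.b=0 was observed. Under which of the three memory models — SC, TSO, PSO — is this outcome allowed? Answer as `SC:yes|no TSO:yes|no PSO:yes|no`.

SC:no TSO:no PSO:yes

outcome vector order: (T0.a,T0.b)
under SC → 00; 01; 11
under TSO → 00; 01; 11
under PSO → 00; 01; 10; 11
target 10 ∈ {PSO}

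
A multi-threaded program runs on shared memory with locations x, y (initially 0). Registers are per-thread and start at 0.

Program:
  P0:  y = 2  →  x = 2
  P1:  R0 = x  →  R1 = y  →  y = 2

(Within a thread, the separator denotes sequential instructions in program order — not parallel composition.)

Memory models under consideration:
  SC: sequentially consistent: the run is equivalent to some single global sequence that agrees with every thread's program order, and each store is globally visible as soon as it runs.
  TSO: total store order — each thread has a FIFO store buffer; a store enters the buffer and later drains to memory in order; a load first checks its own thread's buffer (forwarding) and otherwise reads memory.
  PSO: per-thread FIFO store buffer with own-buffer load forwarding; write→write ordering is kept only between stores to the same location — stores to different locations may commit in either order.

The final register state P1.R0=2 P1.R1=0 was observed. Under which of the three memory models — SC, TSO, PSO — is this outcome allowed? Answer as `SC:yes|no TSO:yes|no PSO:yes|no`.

outcome vector order: (P1.R0,P1.R1)
under SC → <0 0>, <0 2>, <2 2>
under TSO → <0 0>, <0 2>, <2 2>
under PSO → <0 0>, <0 2>, <2 0>, <2 2>
target <2 0> ∈ {PSO}

SC:no TSO:no PSO:yes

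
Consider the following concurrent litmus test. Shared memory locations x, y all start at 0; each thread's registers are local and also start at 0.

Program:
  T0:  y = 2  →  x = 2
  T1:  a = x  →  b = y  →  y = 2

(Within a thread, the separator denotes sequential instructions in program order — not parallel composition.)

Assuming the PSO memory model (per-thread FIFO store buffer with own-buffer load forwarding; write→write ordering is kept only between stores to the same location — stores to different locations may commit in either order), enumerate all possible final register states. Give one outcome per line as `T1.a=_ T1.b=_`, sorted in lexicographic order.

T1.a=0 T1.b=0
T1.a=0 T1.b=2
T1.a=2 T1.b=0
T1.a=2 T1.b=2

outcome vector order: (T1.a,T1.b)
|PSO outcomes| = 4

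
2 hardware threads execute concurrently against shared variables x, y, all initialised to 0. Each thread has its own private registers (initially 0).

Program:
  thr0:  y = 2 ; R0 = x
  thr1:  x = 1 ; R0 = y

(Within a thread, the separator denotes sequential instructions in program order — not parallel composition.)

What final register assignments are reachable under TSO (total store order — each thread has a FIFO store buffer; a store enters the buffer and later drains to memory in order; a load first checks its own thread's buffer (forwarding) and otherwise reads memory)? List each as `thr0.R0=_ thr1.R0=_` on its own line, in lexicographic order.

thr0.R0=0 thr1.R0=0
thr0.R0=0 thr1.R0=2
thr0.R0=1 thr1.R0=0
thr0.R0=1 thr1.R0=2

outcome vector order: (thr0.R0,thr1.R0)
|TSO outcomes| = 4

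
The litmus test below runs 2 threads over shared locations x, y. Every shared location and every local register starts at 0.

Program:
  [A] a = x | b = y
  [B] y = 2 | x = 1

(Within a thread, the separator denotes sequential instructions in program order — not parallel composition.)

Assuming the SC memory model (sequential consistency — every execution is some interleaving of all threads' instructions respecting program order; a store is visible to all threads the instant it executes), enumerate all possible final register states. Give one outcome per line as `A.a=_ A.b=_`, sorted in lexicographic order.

A.a=0 A.b=0
A.a=0 A.b=2
A.a=1 A.b=2

outcome vector order: (A.a,A.b)
|SC outcomes| = 3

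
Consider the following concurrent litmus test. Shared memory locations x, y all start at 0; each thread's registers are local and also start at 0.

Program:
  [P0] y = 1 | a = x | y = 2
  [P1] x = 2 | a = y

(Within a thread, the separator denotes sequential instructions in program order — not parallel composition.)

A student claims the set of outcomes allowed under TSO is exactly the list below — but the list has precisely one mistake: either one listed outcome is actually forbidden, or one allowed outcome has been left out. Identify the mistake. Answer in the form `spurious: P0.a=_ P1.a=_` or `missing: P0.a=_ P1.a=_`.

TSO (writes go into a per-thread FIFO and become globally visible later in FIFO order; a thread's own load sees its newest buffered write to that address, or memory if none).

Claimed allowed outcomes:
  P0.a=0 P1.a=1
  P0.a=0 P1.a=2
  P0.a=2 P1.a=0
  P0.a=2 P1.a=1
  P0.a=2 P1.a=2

missing: P0.a=0 P1.a=0

outcome vector order: (P0.a,P1.a)
TSO: 6 outcomes — {<0 0> <0 1> <0 2> <2 0> <2 1> <2 2>}
TSO∖claimed = {<0 0>}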